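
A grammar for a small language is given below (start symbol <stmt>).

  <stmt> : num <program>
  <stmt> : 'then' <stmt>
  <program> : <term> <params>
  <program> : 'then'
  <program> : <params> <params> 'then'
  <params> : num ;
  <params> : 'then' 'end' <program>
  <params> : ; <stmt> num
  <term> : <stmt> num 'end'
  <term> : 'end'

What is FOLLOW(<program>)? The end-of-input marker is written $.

{ $, 'then', ;, num }

In <stmt> : num <program>: <program> is at the end, add FOLLOW(<stmt>) = { $, num }.
In <params> : 'then' 'end' <program>: <program> is at the end, add FOLLOW(<params>) = { $, 'then', ;, num }.
Union: FOLLOW(<program>) = { $, 'then', ;, num }.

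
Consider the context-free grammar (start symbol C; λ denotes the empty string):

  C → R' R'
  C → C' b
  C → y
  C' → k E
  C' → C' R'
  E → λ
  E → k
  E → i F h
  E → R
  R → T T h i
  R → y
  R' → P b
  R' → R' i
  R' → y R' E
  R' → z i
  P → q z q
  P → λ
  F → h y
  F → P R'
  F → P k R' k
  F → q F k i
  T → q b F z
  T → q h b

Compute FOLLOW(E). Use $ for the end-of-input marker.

In C' → k E: E is at the end, add FOLLOW(C') = { b, q, y, z }.
In R' → y R' E: E is at the end, add FOLLOW(R') = { $, b, h, i, k, q, y, z }.
Union: FOLLOW(E) = { $, b, h, i, k, q, y, z }.

{ $, b, h, i, k, q, y, z }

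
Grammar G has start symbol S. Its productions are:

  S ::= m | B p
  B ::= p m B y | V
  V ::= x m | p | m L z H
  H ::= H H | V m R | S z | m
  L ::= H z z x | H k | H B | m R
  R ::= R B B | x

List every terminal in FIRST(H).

{ m, p, x }

From H ::= H H: add FIRST(H) = { m, p, x }.
From H ::= V m R: add FIRST(V) = { m, p, x }.
From H ::= S z: add FIRST(S) = { m, p, x }.
H ::= m contributes {m}.
Union: FIRST(H) = { m, p, x }.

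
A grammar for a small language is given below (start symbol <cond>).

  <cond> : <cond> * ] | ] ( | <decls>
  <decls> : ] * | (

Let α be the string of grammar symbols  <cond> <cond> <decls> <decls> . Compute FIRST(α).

Add FIRST(<cond>) = { (, ] }; <cond> is not nullable, stop.

{ (, ] }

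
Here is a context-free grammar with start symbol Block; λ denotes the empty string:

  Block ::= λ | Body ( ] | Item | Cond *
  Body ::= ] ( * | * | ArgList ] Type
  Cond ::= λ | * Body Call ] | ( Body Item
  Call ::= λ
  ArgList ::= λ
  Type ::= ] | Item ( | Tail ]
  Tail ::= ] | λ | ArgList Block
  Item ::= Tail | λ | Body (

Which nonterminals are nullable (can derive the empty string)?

Directly nullable (have an λ-production): Block, Cond, Call, ArgList, Tail, Item.
No other nonterminal has a production whose RHS symbols are all nullable.

{ ArgList, Block, Call, Cond, Item, Tail }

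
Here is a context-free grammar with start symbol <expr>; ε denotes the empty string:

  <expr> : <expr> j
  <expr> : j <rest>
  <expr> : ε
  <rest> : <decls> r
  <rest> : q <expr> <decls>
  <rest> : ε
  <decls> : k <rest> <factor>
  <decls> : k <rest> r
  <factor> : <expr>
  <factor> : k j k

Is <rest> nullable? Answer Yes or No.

Yes

<rest> has an ε-production, so <rest> ⇒ ε.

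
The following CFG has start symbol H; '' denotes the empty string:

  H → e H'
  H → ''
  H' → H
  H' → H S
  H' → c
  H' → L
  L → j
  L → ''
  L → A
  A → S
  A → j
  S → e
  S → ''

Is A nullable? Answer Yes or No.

Yes

A → S and each of S is nullable, so A ⇒* ''.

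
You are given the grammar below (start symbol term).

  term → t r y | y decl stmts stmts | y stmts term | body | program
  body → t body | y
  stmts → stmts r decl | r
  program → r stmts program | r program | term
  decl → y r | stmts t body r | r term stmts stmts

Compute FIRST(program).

{ r, t, y }

program → r stmts program contributes {r}.
program → r program contributes {r}.
From program → term: add FIRST(term) = { r, t, y }.
Union: FIRST(program) = { r, t, y }.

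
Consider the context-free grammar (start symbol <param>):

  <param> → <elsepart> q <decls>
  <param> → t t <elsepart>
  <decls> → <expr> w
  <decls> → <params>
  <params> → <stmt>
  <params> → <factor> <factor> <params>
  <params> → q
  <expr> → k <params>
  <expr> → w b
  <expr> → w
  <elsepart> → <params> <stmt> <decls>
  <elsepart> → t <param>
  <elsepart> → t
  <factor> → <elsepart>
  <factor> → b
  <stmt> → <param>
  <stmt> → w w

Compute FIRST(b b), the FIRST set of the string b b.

{ b }

b is a terminal; add {b} and stop.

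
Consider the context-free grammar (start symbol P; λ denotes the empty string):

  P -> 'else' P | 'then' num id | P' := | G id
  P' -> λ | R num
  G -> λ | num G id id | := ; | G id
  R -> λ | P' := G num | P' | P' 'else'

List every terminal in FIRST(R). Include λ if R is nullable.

R -> λ contributes λ.
From R -> P' := G num: P' nullable, take FIRST(P') ∪ {:=} = { 'else', :=, num }.
From R -> P': add FIRST(P') = { 'else', :=, num, λ } (including λ since P' is nullable).
From R -> P' 'else': P' nullable, take FIRST(P') ∪ {'else'} = { 'else', :=, num }.
Union: FIRST(R) = { 'else', :=, num, λ }.

{ 'else', :=, num, λ }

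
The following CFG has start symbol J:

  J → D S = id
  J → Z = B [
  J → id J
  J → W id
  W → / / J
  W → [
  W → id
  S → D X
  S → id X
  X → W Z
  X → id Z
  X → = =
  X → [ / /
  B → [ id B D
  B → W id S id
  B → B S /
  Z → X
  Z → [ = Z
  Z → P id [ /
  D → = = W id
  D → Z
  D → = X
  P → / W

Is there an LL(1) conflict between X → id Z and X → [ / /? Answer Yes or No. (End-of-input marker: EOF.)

No

FIRST(id Z) = { id } and FIRST([ / /) = { [ }.
The FIRST sets are disjoint and neither alternative is nullable — no conflict.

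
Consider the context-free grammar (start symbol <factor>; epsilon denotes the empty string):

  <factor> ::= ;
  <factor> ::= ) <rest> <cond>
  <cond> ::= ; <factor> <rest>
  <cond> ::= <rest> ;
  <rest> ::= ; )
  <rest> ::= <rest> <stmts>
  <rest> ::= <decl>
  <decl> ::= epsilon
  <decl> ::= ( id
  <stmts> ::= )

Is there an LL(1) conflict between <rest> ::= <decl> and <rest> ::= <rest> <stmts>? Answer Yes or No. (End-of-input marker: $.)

FIRST(<decl>) = { (, epsilon } and FIRST(<rest> <stmts>) = { (, ), ; }.
Both contain (, so the two alternatives are not disjoint — LL(1) conflict.

Yes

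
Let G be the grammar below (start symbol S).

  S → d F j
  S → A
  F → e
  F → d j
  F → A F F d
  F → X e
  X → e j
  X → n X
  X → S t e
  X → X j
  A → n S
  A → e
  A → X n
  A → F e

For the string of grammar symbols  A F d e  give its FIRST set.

{ d, e, n }

Add FIRST(A) = { d, e, n }; A is not nullable, stop.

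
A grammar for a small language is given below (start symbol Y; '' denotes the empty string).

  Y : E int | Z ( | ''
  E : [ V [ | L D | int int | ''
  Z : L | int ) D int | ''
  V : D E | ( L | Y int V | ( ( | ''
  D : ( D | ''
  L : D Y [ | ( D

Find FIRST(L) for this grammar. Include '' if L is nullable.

{ (, [, int }

From L : D Y [: D, Y nullable, take FIRST(D) ∪ FIRST(Y) ∪ {[} = { (, [, int }.
L : ( D contributes {(}.
Union: FIRST(L) = { (, [, int }.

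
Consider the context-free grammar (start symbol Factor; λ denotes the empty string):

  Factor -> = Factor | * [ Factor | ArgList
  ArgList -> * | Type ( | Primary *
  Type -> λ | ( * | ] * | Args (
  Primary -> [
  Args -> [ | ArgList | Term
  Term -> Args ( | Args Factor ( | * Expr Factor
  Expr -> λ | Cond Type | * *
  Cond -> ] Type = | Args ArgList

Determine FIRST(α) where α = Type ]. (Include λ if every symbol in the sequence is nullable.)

{ (, *, [, ] }

Add FIRST(Type)\{λ} = { (, *, [, ] }; Type is nullable, continue.
] is a terminal; add {]} and stop.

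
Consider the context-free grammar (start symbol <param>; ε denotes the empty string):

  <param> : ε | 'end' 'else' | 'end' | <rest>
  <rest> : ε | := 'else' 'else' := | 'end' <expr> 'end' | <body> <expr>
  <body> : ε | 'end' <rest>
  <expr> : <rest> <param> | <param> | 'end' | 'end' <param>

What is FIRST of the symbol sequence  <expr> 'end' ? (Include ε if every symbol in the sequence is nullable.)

{ 'end', := }

Add FIRST(<expr>)\{ε} = { 'end', := }; <expr> is nullable, continue.
'end' is a terminal; add {'end'} and stop.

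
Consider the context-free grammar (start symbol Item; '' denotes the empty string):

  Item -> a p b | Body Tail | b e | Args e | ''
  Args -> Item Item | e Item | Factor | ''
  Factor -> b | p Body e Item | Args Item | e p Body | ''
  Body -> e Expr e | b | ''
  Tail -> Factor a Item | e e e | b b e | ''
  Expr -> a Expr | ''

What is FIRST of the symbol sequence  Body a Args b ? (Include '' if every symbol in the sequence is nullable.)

{ a, b, e }

Add FIRST(Body)\{''} = { b, e }; Body is nullable, continue.
a is a terminal; add {a} and stop.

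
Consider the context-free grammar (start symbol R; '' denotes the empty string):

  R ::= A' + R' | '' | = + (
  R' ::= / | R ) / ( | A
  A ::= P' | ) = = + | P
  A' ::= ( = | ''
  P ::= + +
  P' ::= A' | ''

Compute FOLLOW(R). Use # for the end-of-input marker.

R is the start symbol, so # ∈ FOLLOW(R).
In R' ::= R ) / (: add FIRST() / () = { ) }.
Union: FOLLOW(R) = { #, ) }.

{ #, ) }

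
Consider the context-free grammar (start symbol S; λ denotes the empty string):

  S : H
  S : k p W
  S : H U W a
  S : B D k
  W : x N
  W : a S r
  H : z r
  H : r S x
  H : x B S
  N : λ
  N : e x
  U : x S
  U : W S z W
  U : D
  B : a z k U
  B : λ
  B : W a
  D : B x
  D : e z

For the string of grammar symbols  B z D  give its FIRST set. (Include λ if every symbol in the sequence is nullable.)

{ a, x, z }

Add FIRST(B)\{λ} = { a, x }; B is nullable, continue.
z is a terminal; add {z} and stop.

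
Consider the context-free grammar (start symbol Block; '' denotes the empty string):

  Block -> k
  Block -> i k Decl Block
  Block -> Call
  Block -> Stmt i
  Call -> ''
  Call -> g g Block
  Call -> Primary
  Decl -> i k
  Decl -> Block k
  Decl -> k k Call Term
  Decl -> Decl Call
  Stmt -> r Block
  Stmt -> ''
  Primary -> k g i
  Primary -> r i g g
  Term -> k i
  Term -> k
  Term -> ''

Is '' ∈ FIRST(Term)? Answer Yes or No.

Term has an ''-production, so Term ⇒ ''.

Yes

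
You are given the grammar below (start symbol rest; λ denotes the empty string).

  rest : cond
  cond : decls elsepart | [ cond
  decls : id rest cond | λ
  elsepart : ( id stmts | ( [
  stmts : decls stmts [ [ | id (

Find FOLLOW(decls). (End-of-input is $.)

In cond : decls elsepart: add FIRST(elsepart) = { ( }.
In stmts : decls stmts [ [: add FIRST(stmts [ [) = { id }.
Union: FOLLOW(decls) = { (, id }.

{ (, id }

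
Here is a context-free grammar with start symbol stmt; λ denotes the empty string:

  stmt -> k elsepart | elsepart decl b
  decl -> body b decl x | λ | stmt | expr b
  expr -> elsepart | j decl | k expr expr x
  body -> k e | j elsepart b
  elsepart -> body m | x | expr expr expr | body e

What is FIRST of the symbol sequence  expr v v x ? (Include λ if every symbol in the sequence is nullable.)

{ j, k, x }

Add FIRST(expr) = { j, k, x }; expr is not nullable, stop.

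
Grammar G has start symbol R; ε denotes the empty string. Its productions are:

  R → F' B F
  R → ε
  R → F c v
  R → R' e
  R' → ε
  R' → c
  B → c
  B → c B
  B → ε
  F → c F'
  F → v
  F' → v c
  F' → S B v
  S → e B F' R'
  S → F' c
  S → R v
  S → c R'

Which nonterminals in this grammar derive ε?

Directly nullable (have an ε-production): R, R', B.
No other nonterminal has a production whose RHS symbols are all nullable.

{ B, R, R' }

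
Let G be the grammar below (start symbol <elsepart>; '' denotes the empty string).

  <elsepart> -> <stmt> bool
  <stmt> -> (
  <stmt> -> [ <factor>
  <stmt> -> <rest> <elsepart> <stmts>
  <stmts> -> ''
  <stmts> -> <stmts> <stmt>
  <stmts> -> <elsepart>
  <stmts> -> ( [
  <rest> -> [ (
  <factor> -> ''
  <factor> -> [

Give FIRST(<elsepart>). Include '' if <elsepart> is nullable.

{ (, [ }

From <elsepart> -> <stmt> bool: add FIRST(<stmt>) = { (, [ }.
Union: FIRST(<elsepart>) = { (, [ }.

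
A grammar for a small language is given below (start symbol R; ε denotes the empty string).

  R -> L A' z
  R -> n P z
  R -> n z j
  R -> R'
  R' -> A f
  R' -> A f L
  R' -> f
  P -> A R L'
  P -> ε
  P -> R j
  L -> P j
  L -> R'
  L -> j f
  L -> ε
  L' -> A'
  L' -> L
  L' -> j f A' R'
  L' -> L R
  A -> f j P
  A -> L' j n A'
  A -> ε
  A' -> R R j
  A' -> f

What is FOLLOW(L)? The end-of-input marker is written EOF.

{ EOF, f, j, n, z }

In R -> L A' z: add FIRST(A' z) = { f, j, n }.
In R' -> A f L: L is at the end, add FOLLOW(R') = { EOF, f, j, n, z }.
In L' -> L: L is at the end, add FOLLOW(L') = { f, j, n, z }.
In L' -> L R: add FIRST(R) = { f, j, n }.
Union: FOLLOW(L) = { EOF, f, j, n, z }.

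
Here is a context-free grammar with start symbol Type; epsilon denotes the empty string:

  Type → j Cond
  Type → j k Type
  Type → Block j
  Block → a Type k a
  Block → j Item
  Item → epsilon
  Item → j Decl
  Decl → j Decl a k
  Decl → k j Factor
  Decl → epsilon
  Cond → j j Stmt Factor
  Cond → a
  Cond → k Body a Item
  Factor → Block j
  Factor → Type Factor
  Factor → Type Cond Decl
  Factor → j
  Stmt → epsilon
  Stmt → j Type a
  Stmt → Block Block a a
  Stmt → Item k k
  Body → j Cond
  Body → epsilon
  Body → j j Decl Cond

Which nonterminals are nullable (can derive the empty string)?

{ Body, Decl, Item, Stmt }

Directly nullable (have an epsilon-production): Item, Decl, Stmt, Body.
No other nonterminal has a production whose RHS symbols are all nullable.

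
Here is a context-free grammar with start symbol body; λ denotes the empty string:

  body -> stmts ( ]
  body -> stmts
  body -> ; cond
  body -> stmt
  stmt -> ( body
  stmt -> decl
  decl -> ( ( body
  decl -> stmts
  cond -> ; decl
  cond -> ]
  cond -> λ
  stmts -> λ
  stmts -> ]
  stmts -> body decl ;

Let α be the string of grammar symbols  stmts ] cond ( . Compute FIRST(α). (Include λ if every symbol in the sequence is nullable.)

Add FIRST(stmts)\{λ} = { (, ;, ] }; stmts is nullable, continue.
] is a terminal; add {]} and stop.

{ (, ;, ] }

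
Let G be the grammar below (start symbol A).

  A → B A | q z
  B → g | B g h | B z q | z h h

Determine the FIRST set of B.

{ g, z }

B → g contributes {g}.
From B → B g h: add FIRST(B) = { g, z }.
From B → B z q: add FIRST(B) = { g, z }.
B → z h h contributes {z}.
Union: FIRST(B) = { g, z }.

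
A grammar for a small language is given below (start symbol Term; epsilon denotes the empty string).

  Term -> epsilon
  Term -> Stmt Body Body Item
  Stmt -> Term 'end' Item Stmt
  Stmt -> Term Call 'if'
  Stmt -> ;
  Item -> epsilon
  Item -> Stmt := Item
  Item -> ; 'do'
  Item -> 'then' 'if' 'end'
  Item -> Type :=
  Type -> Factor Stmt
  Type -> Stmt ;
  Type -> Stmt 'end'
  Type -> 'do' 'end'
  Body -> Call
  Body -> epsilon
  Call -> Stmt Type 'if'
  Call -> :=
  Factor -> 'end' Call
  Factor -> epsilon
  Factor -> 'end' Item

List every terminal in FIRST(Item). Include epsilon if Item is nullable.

Item -> epsilon contributes epsilon.
From Item -> Stmt := Item: add FIRST(Stmt) = { 'end', :=, ; }.
Item -> ; 'do' contributes {;}.
Item -> 'then' 'if' 'end' contributes {'then'}.
From Item -> Type :=: add FIRST(Type) = { 'do', 'end', :=, ; }.
Union: FIRST(Item) = { 'do', 'end', 'then', :=, ;, epsilon }.

{ 'do', 'end', 'then', :=, ;, epsilon }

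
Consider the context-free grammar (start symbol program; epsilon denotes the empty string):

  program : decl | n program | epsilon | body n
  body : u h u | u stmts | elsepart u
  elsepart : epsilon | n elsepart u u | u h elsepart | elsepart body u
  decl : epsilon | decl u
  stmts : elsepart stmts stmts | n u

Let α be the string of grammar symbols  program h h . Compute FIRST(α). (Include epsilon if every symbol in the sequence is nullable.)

Add FIRST(program)\{epsilon} = { n, u }; program is nullable, continue.
h is a terminal; add {h} and stop.

{ h, n, u }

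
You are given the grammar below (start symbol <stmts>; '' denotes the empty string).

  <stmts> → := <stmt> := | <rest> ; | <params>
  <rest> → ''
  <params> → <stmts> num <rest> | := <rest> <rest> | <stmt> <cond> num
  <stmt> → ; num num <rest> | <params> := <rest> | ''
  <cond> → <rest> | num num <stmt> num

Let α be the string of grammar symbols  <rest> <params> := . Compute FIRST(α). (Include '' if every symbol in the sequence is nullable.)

{ :=, ;, num }

Add FIRST(<rest>)\{''} = {  }; <rest> is nullable, continue.
Add FIRST(<params>) = { :=, ;, num }; <params> is not nullable, stop.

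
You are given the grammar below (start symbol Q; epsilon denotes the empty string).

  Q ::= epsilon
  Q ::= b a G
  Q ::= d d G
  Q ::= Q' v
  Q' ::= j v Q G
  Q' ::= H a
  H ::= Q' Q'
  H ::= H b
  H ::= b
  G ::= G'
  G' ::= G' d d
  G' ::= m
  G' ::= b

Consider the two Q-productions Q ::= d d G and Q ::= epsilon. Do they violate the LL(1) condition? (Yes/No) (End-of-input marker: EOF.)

FIRST(d d G) = { d } and FIRST(epsilon) = { epsilon }.
The second is nullable but FOLLOW(Q) = { EOF, b, m } is disjoint from FIRST of the first.

No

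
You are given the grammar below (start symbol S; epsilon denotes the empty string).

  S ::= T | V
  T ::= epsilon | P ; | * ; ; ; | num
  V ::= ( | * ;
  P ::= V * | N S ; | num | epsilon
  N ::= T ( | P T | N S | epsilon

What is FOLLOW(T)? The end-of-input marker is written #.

In S ::= T: T is at the end, add FOLLOW(S) = { #, (, *, ;, num }.
In N ::= T (: add FIRST(() = { ( }.
In N ::= P T: T is at the end, add FOLLOW(N) = { (, *, ;, num }.
Union: FOLLOW(T) = { #, (, *, ;, num }.

{ #, (, *, ;, num }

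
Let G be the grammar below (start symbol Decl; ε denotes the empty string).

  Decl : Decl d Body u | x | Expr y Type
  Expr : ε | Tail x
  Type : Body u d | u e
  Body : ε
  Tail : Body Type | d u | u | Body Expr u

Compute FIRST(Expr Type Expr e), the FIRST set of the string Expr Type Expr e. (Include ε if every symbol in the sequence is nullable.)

{ d, u }

Add FIRST(Expr)\{ε} = { d, u }; Expr is nullable, continue.
Add FIRST(Type) = { u }; Type is not nullable, stop.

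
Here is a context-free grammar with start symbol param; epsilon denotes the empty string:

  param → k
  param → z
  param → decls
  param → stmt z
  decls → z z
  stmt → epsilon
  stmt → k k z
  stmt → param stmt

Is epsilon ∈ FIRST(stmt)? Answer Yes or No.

stmt has an epsilon-production, so stmt ⇒ epsilon.

Yes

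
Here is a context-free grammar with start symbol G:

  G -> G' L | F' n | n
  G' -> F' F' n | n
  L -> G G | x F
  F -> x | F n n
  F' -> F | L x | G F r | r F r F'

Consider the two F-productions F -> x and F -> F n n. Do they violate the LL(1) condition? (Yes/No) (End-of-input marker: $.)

FIRST(x) = { x } and FIRST(F n n) = { x }.
Both contain x, so the two alternatives are not disjoint — LL(1) conflict.

Yes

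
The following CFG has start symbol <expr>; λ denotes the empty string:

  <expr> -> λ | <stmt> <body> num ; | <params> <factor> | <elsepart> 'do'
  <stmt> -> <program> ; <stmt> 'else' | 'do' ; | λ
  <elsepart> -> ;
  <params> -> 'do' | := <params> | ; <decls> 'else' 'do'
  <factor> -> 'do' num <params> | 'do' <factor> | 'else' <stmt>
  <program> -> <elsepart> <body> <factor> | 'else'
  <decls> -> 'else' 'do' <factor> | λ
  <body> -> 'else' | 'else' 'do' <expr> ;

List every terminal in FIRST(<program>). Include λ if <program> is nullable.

{ 'else', ; }

From <program> -> <elsepart> <body> <factor>: add FIRST(<elsepart>) = { ; }.
<program> -> 'else' contributes {'else'}.
Union: FIRST(<program>) = { 'else', ; }.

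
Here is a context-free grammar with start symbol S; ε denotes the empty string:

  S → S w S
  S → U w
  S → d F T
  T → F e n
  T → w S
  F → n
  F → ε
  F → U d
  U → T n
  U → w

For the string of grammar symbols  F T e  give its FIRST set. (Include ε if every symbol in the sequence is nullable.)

{ e, n, w }

Add FIRST(F)\{ε} = { e, n, w }; F is nullable, continue.
Add FIRST(T) = { e, n, w }; T is not nullable, stop.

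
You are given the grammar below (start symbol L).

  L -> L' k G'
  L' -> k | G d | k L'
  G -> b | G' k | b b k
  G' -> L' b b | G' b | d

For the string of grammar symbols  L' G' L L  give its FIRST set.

{ b, d, k }

Add FIRST(L') = { b, d, k }; L' is not nullable, stop.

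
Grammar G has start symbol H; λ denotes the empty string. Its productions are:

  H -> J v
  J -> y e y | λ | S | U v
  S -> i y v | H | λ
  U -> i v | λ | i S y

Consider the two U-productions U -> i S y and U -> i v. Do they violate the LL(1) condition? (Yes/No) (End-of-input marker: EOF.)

Yes

FIRST(i S y) = { i } and FIRST(i v) = { i }.
Both contain i, so the two alternatives are not disjoint — LL(1) conflict.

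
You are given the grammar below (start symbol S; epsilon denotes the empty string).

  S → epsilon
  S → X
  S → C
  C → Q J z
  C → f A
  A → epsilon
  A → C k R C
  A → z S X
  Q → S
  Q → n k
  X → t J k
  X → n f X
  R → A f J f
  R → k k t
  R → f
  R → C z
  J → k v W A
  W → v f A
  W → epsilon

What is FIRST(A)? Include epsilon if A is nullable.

A → epsilon contributes epsilon.
From A → C k R C: add FIRST(C) = { f, k, n, t }.
A → z S X contributes {z}.
Union: FIRST(A) = { f, k, n, t, z, epsilon }.

{ f, k, n, t, z, epsilon }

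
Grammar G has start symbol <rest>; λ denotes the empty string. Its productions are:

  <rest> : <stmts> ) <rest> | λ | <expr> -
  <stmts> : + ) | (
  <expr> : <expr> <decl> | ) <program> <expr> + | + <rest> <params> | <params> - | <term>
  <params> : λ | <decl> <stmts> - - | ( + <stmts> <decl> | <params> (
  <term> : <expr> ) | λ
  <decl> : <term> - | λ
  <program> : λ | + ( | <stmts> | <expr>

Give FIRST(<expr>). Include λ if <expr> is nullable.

{ (, ), +, -, λ }

From <expr> : <expr> <decl>: <expr>, <decl> nullable, take FIRST(<expr>) ∪ FIRST(<decl>) = { (, ), +, - }; also λ since the whole RHS is nullable.
<expr> : ) <program> <expr> + contributes {)}.
<expr> : + <rest> <params> contributes {+}.
From <expr> : <params> -: <params> nullable, take FIRST(<params>) ∪ {-} = { (, ), +, - }.
From <expr> : <term>: add FIRST(<term>) = { (, ), +, -, λ } (including λ since <term> is nullable).
Union: FIRST(<expr>) = { (, ), +, -, λ }.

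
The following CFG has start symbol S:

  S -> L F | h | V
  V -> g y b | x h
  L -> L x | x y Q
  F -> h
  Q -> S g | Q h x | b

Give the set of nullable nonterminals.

No nonterminal has an empty production or an RHS whose symbols are all nullable.

{ } (none)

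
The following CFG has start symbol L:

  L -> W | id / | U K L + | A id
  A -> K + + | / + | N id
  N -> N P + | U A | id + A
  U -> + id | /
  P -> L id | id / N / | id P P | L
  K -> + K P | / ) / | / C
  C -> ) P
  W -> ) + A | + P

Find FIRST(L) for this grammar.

{ ), +, /, id }

From L -> W: add FIRST(W) = { ), + }.
L -> id / contributes {id}.
From L -> U K L +: add FIRST(U) = { +, / }.
From L -> A id: add FIRST(A) = { +, /, id }.
Union: FIRST(L) = { ), +, /, id }.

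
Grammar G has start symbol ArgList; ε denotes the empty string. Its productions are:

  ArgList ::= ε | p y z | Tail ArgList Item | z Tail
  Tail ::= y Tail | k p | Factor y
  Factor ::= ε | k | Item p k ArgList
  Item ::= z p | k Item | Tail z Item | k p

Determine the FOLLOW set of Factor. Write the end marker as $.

In Tail ::= Factor y: add FIRST(y) = { y }.
Union: FOLLOW(Factor) = { y }.

{ y }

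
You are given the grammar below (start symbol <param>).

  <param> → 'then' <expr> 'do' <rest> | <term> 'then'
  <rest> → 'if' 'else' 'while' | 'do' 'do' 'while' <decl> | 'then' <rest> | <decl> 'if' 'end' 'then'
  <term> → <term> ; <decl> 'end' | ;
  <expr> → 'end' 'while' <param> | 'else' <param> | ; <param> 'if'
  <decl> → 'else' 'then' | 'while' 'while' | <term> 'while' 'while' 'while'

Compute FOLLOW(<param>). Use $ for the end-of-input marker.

{ $, 'do', 'if' }

<param> is the start symbol, so $ ∈ FOLLOW(<param>).
In <expr> → 'end' 'while' <param>: <param> is at the end, add FOLLOW(<expr>) = { 'do' }.
In <expr> → 'else' <param>: <param> is at the end, add FOLLOW(<expr>) = { 'do' }.
In <expr> → ; <param> 'if': add FIRST('if') = { 'if' }.
Union: FOLLOW(<param>) = { $, 'do', 'if' }.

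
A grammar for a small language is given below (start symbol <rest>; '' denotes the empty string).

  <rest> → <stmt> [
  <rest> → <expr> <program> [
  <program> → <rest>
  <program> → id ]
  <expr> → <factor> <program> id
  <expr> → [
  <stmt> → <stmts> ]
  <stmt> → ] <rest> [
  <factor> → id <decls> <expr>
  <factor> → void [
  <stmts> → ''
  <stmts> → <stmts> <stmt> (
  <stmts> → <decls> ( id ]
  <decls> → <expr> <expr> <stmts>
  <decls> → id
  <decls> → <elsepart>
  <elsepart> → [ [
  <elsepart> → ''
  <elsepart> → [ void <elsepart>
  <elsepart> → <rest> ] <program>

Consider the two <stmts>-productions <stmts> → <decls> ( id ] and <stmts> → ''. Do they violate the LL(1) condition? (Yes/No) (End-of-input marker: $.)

FIRST(<decls> ( id ]) = { (, [, ], id, void } and FIRST('') = { '' }.
The second alternative is nullable and FOLLOW(<stmts>) = { (, [, ], id, void } shares ( with FIRST of the first — conflict.

Yes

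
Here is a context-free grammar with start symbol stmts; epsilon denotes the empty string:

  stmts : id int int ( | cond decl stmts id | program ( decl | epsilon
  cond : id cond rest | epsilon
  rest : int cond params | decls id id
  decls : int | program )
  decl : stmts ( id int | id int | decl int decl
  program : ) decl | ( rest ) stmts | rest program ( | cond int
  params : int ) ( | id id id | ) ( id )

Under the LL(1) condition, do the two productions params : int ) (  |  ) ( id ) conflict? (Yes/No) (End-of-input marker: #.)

No

FIRST(int ) () = { int } and FIRST() ( id )) = { ) }.
The FIRST sets are disjoint and neither alternative is nullable — no conflict.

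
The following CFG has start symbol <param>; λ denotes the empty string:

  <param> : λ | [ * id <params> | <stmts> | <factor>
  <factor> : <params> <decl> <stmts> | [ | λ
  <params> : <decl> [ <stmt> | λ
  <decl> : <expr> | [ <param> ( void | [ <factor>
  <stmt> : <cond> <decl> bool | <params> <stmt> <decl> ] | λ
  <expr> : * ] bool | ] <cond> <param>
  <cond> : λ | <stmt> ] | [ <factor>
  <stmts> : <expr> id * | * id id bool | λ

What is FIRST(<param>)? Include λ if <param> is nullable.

{ *, [, ], λ }

<param> : λ contributes λ.
<param> : [ * id <params> contributes {[}.
From <param> : <stmts>: add FIRST(<stmts>) = { *, ], λ } (including λ since <stmts> is nullable).
From <param> : <factor>: add FIRST(<factor>) = { *, [, ], λ } (including λ since <factor> is nullable).
Union: FIRST(<param>) = { *, [, ], λ }.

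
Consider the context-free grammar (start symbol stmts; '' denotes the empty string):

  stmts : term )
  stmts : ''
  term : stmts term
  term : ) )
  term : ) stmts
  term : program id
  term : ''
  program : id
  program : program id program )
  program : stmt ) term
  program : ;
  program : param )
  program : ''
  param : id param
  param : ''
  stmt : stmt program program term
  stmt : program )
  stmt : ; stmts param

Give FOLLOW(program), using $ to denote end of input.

{ ), ;, id }

In term : program id: add FIRST(id) = { id }.
In program : program id program ): add FIRST(id program )) = { id }.
In program : program id program ): add FIRST()) = { ) }.
In stmt : stmt program program term: add FIRST(program term)\{''} = { ), ;, id }.
  Since program term is nullable, also add FOLLOW(stmt) = { ), ;, id }.
In stmt : stmt program program term: add FIRST(term)\{''} = { ), ;, id }.
  Since term is nullable, also add FOLLOW(stmt) = { ), ;, id }.
In stmt : program ): add FIRST()) = { ) }.
Union: FOLLOW(program) = { ), ;, id }.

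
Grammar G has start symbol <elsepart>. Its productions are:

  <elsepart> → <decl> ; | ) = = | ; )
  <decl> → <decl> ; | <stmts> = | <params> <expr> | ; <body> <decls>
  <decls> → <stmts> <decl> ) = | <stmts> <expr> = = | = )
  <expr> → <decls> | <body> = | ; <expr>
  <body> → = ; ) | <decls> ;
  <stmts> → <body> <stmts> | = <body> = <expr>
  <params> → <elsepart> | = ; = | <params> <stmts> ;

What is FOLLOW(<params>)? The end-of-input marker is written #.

{ ;, = }

In <decl> → <params> <expr>: add FIRST(<expr>) = { ;, = }.
In <params> → <params> <stmts> ;: add FIRST(<stmts> ;) = { = }.
Union: FOLLOW(<params>) = { ;, = }.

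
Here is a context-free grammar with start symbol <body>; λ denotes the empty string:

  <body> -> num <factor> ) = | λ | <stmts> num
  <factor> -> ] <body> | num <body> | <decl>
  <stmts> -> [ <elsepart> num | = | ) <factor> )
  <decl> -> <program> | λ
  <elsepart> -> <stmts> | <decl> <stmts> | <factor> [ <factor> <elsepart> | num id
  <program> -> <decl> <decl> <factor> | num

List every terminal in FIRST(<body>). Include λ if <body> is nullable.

{ ), =, [, num, λ }

<body> -> num <factor> ) = contributes {num}.
<body> -> λ contributes λ.
From <body> -> <stmts> num: add FIRST(<stmts>) = { ), =, [ }.
Union: FIRST(<body>) = { ), =, [, num, λ }.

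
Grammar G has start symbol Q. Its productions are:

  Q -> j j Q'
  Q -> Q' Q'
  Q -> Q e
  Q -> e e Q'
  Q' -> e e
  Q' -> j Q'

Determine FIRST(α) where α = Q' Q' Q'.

{ e, j }

Add FIRST(Q') = { e, j }; Q' is not nullable, stop.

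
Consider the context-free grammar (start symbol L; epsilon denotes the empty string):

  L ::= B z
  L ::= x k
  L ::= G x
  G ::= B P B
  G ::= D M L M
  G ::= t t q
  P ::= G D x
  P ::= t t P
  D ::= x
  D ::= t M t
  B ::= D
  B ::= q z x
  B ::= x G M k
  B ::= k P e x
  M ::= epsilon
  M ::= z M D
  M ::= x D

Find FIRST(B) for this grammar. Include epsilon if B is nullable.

{ k, q, t, x }

From B ::= D: add FIRST(D) = { t, x }.
B ::= q z x contributes {q}.
B ::= x G M k contributes {x}.
B ::= k P e x contributes {k}.
Union: FIRST(B) = { k, q, t, x }.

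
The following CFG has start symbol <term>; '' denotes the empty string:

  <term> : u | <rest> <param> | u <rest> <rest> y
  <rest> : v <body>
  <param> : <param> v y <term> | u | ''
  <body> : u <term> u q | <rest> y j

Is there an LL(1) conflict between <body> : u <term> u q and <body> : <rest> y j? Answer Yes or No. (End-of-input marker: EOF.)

No

FIRST(u <term> u q) = { u } and FIRST(<rest> y j) = { v }.
The FIRST sets are disjoint and neither alternative is nullable — no conflict.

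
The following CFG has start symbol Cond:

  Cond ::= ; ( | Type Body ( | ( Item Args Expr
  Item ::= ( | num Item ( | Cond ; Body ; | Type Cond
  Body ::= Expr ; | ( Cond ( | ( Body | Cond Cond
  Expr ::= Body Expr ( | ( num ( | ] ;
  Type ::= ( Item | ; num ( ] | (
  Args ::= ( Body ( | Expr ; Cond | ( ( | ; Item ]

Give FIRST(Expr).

From Expr ::= Body Expr (: add FIRST(Body) = { (, ;, ] }.
Expr ::= ( num ( contributes {(}.
Expr ::= ] ; contributes {]}.
Union: FIRST(Expr) = { (, ;, ] }.

{ (, ;, ] }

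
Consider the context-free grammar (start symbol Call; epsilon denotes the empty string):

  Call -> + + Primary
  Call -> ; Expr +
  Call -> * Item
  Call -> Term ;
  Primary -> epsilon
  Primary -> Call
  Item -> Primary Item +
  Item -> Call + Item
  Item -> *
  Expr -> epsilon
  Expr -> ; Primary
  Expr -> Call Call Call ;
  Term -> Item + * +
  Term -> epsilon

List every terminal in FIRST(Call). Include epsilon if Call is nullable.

{ *, +, ; }

Call -> + + Primary contributes {+}.
Call -> ; Expr + contributes {;}.
Call -> * Item contributes {*}.
From Call -> Term ;: Term nullable, take FIRST(Term) ∪ {;} = { *, +, ; }.
Union: FIRST(Call) = { *, +, ; }.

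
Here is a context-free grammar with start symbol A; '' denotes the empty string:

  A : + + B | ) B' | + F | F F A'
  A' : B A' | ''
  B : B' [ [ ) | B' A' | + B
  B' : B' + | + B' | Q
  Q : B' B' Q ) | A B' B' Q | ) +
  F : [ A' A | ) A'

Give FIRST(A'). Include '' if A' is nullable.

From A' : B A': add FIRST(B) = { ), +, [ }.
A' : '' contributes ''.
Union: FIRST(A') = { ), +, [, '' }.

{ ), +, [, '' }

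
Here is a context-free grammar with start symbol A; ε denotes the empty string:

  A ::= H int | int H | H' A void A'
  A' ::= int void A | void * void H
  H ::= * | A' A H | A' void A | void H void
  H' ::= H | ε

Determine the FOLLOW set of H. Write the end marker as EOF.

In A ::= H int: add FIRST(int) = { int }.
In A ::= int H: H is at the end, add FOLLOW(A) = { EOF, *, int, void }.
In A' ::= void * void H: H is at the end, add FOLLOW(A') = { EOF, *, int, void }.
In H ::= A' A H: H is at the end, add FOLLOW(H) = { EOF, *, int, void }.
In H ::= void H void: add FIRST(void) = { void }.
In H' ::= H: H is at the end, add FOLLOW(H') = { *, int, void }.
Union: FOLLOW(H) = { EOF, *, int, void }.

{ EOF, *, int, void }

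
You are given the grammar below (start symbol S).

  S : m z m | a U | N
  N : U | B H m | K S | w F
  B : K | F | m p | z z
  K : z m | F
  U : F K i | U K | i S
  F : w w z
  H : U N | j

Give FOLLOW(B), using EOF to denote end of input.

{ i, j, w }

In N : B H m: add FIRST(H m) = { i, j, w }.
Union: FOLLOW(B) = { i, j, w }.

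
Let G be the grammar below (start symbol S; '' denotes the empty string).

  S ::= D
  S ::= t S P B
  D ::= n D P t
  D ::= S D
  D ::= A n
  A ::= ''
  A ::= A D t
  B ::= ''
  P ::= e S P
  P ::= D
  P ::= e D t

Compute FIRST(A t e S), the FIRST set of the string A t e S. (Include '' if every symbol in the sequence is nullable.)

Add FIRST(A)\{''} = { n, t }; A is nullable, continue.
t is a terminal; add {t} and stop.

{ n, t }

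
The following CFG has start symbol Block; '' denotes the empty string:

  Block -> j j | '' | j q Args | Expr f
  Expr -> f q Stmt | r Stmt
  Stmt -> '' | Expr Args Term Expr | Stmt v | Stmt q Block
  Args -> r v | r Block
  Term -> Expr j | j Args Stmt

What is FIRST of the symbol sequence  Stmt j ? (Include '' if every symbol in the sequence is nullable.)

Add FIRST(Stmt)\{''} = { f, q, r, v }; Stmt is nullable, continue.
j is a terminal; add {j} and stop.

{ f, j, q, r, v }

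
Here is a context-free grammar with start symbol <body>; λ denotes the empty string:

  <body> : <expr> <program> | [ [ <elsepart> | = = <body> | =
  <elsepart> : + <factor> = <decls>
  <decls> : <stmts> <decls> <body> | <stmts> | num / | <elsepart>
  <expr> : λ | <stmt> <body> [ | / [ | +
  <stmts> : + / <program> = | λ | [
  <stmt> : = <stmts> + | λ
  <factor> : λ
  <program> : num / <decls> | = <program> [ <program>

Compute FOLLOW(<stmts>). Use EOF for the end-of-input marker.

In <decls> : <stmts> <decls> <body>: add FIRST(<decls> <body>) = { +, /, =, [, num }.
In <decls> : <stmts>: <stmts> is at the end, add FOLLOW(<decls>) = { EOF, +, /, =, [, num }.
In <stmt> : = <stmts> +: add FIRST(+) = { + }.
Union: FOLLOW(<stmts>) = { EOF, +, /, =, [, num }.

{ EOF, +, /, =, [, num }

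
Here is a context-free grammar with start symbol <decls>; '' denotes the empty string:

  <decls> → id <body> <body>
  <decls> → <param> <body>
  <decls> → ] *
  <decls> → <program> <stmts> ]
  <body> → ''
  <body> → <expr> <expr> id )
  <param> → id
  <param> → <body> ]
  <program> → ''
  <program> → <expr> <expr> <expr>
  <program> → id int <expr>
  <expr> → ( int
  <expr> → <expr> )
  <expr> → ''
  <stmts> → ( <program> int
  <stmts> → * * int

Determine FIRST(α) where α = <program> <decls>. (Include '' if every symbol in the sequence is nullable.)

{ (, ), *, ], id }

Add FIRST(<program>)\{''} = { (, ), id }; <program> is nullable, continue.
Add FIRST(<decls>) = { (, ), *, ], id }; <decls> is not nullable, stop.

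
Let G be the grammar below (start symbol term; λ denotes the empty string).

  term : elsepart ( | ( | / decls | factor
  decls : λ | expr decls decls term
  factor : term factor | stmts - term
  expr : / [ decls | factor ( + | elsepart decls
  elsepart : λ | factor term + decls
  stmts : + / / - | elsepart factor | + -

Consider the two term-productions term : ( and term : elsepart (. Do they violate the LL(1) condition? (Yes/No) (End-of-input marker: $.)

Yes

FIRST(() = { ( } and FIRST(elsepart () = { (, +, / }.
Both contain (, so the two alternatives are not disjoint — LL(1) conflict.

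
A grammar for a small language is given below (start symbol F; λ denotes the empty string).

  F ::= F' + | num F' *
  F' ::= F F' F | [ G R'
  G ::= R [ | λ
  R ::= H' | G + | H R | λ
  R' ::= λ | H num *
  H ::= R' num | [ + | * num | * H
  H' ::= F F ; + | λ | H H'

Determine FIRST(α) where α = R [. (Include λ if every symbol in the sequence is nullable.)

Add FIRST(R)\{λ} = { *, +, [, num }; R is nullable, continue.
[ is a terminal; add {[} and stop.

{ *, +, [, num }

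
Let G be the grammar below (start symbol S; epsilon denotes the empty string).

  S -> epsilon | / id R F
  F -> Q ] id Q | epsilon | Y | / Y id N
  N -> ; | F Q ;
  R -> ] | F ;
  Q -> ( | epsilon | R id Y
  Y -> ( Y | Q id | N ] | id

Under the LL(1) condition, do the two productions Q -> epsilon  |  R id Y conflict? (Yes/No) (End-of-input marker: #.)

FIRST(epsilon) = { epsilon } and FIRST(R id Y) = { (, /, ;, ], id }.
The first alternative is nullable and FOLLOW(Q) = { #, (, /, ;, ], id } shares ( with FIRST of the second — conflict.

Yes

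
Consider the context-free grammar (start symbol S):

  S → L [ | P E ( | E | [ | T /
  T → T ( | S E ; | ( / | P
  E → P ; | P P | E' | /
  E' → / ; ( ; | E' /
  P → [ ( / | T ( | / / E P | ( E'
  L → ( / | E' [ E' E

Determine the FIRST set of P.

{ (, /, [ }

P → [ ( / contributes {[}.
From P → T (: add FIRST(T) = { (, /, [ }.
P → / / E P contributes {/}.
P → ( E' contributes {(}.
Union: FIRST(P) = { (, /, [ }.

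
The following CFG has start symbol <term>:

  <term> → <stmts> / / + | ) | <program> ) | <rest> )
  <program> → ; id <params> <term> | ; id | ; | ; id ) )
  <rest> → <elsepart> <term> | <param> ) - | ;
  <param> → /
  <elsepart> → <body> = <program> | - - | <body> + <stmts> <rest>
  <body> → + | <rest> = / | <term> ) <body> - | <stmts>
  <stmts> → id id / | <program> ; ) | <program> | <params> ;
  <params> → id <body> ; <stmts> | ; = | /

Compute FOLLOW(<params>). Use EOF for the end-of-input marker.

{ ), +, -, /, ;, id }

In <program> → ; id <params> <term>: add FIRST(<term>) = { ), +, -, /, ;, id }.
In <stmts> → <params> ;: add FIRST(;) = { ; }.
Union: FOLLOW(<params>) = { ), +, -, /, ;, id }.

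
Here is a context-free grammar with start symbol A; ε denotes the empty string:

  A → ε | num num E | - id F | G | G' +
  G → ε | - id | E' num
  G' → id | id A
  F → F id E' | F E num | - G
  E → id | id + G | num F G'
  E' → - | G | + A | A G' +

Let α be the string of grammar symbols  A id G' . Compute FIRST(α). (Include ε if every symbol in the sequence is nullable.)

Add FIRST(A)\{ε} = { +, -, id, num }; A is nullable, continue.
id is a terminal; add {id} and stop.

{ +, -, id, num }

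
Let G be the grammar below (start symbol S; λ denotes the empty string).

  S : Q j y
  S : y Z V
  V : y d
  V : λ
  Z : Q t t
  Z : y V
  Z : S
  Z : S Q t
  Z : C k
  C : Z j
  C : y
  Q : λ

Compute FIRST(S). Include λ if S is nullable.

From S : Q j y: Q nullable, take FIRST(Q) ∪ {j} = { j }.
S : y Z V contributes {y}.
Union: FIRST(S) = { j, y }.

{ j, y }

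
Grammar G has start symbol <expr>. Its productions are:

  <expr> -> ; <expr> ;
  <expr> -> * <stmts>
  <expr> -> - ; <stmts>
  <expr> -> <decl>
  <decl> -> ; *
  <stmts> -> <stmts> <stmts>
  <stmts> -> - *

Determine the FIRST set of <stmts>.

From <stmts> -> <stmts> <stmts>: add FIRST(<stmts>) = { - }.
<stmts> -> - * contributes {-}.
Union: FIRST(<stmts>) = { - }.

{ - }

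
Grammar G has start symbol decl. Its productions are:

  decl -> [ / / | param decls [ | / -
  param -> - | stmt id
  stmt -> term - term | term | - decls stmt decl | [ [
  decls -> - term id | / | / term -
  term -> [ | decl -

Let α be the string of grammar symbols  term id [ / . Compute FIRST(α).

Add FIRST(term) = { -, /, [ }; term is not nullable, stop.

{ -, /, [ }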